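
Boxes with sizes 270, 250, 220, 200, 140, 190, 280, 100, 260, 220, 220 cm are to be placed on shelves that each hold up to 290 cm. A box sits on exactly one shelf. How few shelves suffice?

Total = 280 + 270 + 260 + 250 + 220 + 220 + 220 + 200 + 190 + 140 + 100 = 2350 cm.
Lower bound: ⌈2350/290⌉ = 9 shelves.
A packing using 10 shelves:
  shelf 1: 280 = 280
  shelf 2: 270 = 270
  shelf 3: 260 = 260
  shelf 4: 250 = 250
  shelf 5: 220 = 220
  shelf 6: 220 = 220
  shelf 7: 220 = 220
  shelf 8: 200 = 200
  shelf 9: 190 + 100 = 290
  shelf 10: 140 = 140
No arrangement into 9 shelves stays within capacity, so 10 is optimal.

10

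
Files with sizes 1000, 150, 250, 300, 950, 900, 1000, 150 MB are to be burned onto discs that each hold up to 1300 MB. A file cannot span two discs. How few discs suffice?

4

Total = 1000 + 1000 + 950 + 900 + 300 + 250 + 150 + 150 = 4700 MB.
Lower bound: ⌈4700/1300⌉ = 4 discs.
A packing using 4 discs:
  disc 1: 1000 + 300 = 1300
  disc 2: 1000 + 250 = 1250
  disc 3: 950 + 150 + 150 = 1250
  disc 4: 900 = 900
This matches the lower bound, so 4 is optimal.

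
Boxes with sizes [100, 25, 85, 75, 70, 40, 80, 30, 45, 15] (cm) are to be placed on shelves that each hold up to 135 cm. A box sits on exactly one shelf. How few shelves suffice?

5

Total = 100 + 85 + 80 + 75 + 70 + 45 + 40 + 30 + 25 + 15 = 565 cm.
Lower bound: ⌈565/135⌉ = 5 shelves.
A packing using 5 shelves:
  shelf 1: 100 + 30 = 130
  shelf 2: 85 + 45 = 130
  shelf 3: 80 + 40 + 15 = 135
  shelf 4: 75 + 25 = 100
  shelf 5: 70 = 70
This matches the lower bound, so 5 is optimal.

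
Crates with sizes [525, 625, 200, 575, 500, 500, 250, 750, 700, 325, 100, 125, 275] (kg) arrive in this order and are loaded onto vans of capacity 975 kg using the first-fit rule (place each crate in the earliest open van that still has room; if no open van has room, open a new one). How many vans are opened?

  525 → van 1 (new)  [load 525/975]
  625 → van 2 (new)  [load 625/975]
  200 → van 1  [load 725/975]
  575 → van 3 (new)  [load 575/975]
  500 → van 4 (new)  [load 500/975]
  500 → van 5 (new)  [load 500/975]
  250 → van 1  [load 975/975]
  750 → van 6 (new)  [load 750/975]
  700 → van 7 (new)  [load 700/975]
  325 → van 2  [load 950/975]
  100 → van 3  [load 675/975]
  125 → van 3  [load 800/975]
  275 → van 4  [load 775/975]
7 vans opened.

7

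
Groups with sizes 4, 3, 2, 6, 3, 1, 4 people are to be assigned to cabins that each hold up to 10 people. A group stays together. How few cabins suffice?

3

Total = 6 + 4 + 4 + 3 + 3 + 2 + 1 = 23 people.
Lower bound: ⌈23/10⌉ = 3 cabins.
A packing using 3 cabins:
  cabin 1: 6 + 4 = 10
  cabin 2: 4 + 3 + 3 = 10
  cabin 3: 2 + 1 = 3
This matches the lower bound, so 3 is optimal.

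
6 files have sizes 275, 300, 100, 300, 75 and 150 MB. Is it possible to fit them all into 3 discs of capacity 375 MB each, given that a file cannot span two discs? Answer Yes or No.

Total = 1200 MB; ⌈1200/375⌉ = 4.
At least 4 discs are required, but only 3 are allowed.

No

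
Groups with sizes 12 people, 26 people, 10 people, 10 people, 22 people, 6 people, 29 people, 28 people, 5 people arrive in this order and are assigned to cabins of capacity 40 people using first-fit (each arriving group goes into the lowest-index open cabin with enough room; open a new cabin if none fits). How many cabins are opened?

5

  12 → cabin 1 (new)  [load 12/40]
  26 → cabin 1  [load 38/40]
  10 → cabin 2 (new)  [load 10/40]
  10 → cabin 2  [load 20/40]
  22 → cabin 3 (new)  [load 22/40]
  6 → cabin 2  [load 26/40]
  29 → cabin 4 (new)  [load 29/40]
  28 → cabin 5 (new)  [load 28/40]
  5 → cabin 2  [load 31/40]
5 cabins opened.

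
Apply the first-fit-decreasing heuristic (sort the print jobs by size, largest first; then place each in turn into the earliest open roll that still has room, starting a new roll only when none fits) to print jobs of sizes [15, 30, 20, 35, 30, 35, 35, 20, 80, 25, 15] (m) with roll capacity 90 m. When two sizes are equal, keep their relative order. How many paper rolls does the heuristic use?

4

Sorted descending: 80, 35, 35, 35, 30, 30, 25, 20, 20, 15, 15.
  80 → roll 1 (new)  [load 80/90]
  35 → roll 2 (new)  [load 35/90]
  35 → roll 2  [load 70/90]
  35 → roll 3 (new)  [load 35/90]
  30 → roll 3  [load 65/90]
  30 → roll 4 (new)  [load 30/90]
  25 → roll 3  [load 90/90]
  20 → roll 2  [load 90/90]
  20 → roll 4  [load 50/90]
  15 → roll 4  [load 65/90]
  15 → roll 4  [load 80/90]
4 paper rolls opened.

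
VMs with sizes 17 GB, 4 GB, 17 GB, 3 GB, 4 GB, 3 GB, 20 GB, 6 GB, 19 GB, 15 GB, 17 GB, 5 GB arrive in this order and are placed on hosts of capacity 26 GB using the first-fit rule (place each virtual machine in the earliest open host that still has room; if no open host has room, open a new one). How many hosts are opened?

  17 → host 1 (new)  [load 17/26]
  4 → host 1  [load 21/26]
  17 → host 2 (new)  [load 17/26]
  3 → host 1  [load 24/26]
  4 → host 2  [load 21/26]
  3 → host 2  [load 24/26]
  20 → host 3 (new)  [load 20/26]
  6 → host 3  [load 26/26]
  19 → host 4 (new)  [load 19/26]
  15 → host 5 (new)  [load 15/26]
  17 → host 6 (new)  [load 17/26]
  5 → host 4  [load 24/26]
6 hosts opened.

6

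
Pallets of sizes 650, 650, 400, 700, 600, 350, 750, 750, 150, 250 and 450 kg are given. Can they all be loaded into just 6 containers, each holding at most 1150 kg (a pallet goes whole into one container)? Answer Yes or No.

Yes

A valid assignment using 6 containers:
  container 1: 750 + 400 = 1150
  container 2: 750 + 350 = 1100
  container 3: 700 + 450 = 1150
  container 4: 650 + 250 + 150 = 1050
  container 5: 650 = 650
  container 6: 600 = 600
Every load is within 1150 kg, so 6 containers suffice.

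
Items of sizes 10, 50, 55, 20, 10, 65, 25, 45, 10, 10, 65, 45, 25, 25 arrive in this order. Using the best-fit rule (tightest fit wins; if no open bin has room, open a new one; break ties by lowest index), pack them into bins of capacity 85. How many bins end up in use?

7

  10 → bin 1 (new)  [load 10/85]
  50 → bin 1  [load 60/85]
  55 → bin 2 (new)  [load 55/85]
  20 → bin 1  [load 80/85]
  10 → bin 2  [load 65/85]
  65 → bin 3 (new)  [load 65/85]
  25 → bin 4 (new)  [load 25/85]
  45 → bin 4  [load 70/85]
  10 → bin 4  [load 80/85]
  10 → bin 2  [load 75/85]
  65 → bin 5 (new)  [load 65/85]
  45 → bin 6 (new)  [load 45/85]
  25 → bin 6  [load 70/85]
  25 → bin 7 (new)  [load 25/85]
7 bins opened.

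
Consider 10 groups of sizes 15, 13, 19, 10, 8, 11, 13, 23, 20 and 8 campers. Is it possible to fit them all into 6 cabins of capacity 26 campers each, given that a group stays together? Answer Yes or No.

A valid assignment using 6 cabins:
  cabin 1: 23 = 23
  cabin 2: 20 = 20
  cabin 3: 19 = 19
  cabin 4: 15 + 11 = 26
  cabin 5: 13 + 13 = 26
  cabin 6: 10 + 8 + 8 = 26
Every load is within 26 campers, so 6 cabins suffice.

Yes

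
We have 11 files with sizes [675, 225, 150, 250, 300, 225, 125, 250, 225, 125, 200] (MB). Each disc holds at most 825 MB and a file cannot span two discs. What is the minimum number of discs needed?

4

Total = 675 + 300 + 250 + 250 + 225 + 225 + 225 + 200 + 150 + 125 + 125 = 2750 MB.
Lower bound: ⌈2750/825⌉ = 4 discs.
A packing using 4 discs:
  disc 1: 675 + 150 = 825
  disc 2: 300 + 250 + 250 = 800
  disc 3: 225 + 225 + 225 + 125 = 800
  disc 4: 200 + 125 = 325
This matches the lower bound, so 4 is optimal.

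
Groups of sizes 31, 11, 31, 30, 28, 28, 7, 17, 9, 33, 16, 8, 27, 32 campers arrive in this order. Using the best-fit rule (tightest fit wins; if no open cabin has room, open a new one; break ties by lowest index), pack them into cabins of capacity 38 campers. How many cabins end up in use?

10

  31 → cabin 1 (new)  [load 31/38]
  11 → cabin 2 (new)  [load 11/38]
  31 → cabin 3 (new)  [load 31/38]
  30 → cabin 4 (new)  [load 30/38]
  28 → cabin 5 (new)  [load 28/38]
  28 → cabin 6 (new)  [load 28/38]
  7 → cabin 1  [load 38/38]
  17 → cabin 2  [load 28/38]
  9 → cabin 2  [load 37/38]
  33 → cabin 7 (new)  [load 33/38]
  16 → cabin 8 (new)  [load 16/38]
  8 → cabin 4  [load 38/38]
  27 → cabin 9 (new)  [load 27/38]
  32 → cabin 10 (new)  [load 32/38]
10 cabins opened.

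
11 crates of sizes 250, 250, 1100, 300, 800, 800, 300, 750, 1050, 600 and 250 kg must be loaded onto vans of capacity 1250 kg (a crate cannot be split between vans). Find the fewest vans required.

Total = 1100 + 1050 + 800 + 800 + 750 + 600 + 300 + 300 + 250 + 250 + 250 = 6450 kg.
Lower bound: ⌈6450/1250⌉ = 6 vans.
A packing using 6 vans:
  van 1: 1100 = 1100
  van 2: 1050 = 1050
  van 3: 800 + 300 = 1100
  van 4: 800 + 300 = 1100
  van 5: 750 + 250 + 250 = 1250
  van 6: 600 + 250 = 850
This matches the lower bound, so 6 is optimal.

6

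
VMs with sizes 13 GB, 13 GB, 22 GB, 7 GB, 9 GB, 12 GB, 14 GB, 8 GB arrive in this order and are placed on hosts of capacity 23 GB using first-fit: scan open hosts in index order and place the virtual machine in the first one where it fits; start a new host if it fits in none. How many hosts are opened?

5

  13 → host 1 (new)  [load 13/23]
  13 → host 2 (new)  [load 13/23]
  22 → host 3 (new)  [load 22/23]
  7 → host 1  [load 20/23]
  9 → host 2  [load 22/23]
  12 → host 4 (new)  [load 12/23]
  14 → host 5 (new)  [load 14/23]
  8 → host 4  [load 20/23]
5 hosts opened.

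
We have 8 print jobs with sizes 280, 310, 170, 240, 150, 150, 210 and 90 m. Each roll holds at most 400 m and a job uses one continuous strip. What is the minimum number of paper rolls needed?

5

Total = 310 + 280 + 240 + 210 + 170 + 150 + 150 + 90 = 1600 m.
Lower bound: ⌈1600/400⌉ = 4 paper rolls.
A packing using 5 paper rolls:
  roll 1: 310 + 90 = 400
  roll 2: 280 = 280
  roll 3: 240 + 150 = 390
  roll 4: 210 + 170 = 380
  roll 5: 150 = 150
No arrangement into 4 paper rolls stays within capacity, so 5 is optimal.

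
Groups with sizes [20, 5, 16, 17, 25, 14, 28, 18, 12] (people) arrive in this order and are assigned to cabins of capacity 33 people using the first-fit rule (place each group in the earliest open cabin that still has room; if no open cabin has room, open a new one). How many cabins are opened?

6

  20 → cabin 1 (new)  [load 20/33]
  5 → cabin 1  [load 25/33]
  16 → cabin 2 (new)  [load 16/33]
  17 → cabin 2  [load 33/33]
  25 → cabin 3 (new)  [load 25/33]
  14 → cabin 4 (new)  [load 14/33]
  28 → cabin 5 (new)  [load 28/33]
  18 → cabin 4  [load 32/33]
  12 → cabin 6 (new)  [load 12/33]
6 cabins opened.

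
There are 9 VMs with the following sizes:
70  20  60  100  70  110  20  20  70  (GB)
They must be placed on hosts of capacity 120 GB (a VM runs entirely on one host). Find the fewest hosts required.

6

Total = 110 + 100 + 70 + 70 + 70 + 60 + 20 + 20 + 20 = 540 GB.
Lower bound: ⌈540/120⌉ = 5 hosts.
A packing using 6 hosts:
  host 1: 110 = 110
  host 2: 100 + 20 = 120
  host 3: 70 + 20 + 20 = 110
  host 4: 70 = 70
  host 5: 70 = 70
  host 6: 60 = 60
No arrangement into 5 hosts stays within capacity, so 6 is optimal.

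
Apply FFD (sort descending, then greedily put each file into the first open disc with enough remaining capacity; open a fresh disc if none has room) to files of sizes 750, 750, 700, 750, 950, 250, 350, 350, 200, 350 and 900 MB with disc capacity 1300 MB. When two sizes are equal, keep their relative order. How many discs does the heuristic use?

Sorted descending: 950, 900, 750, 750, 750, 700, 350, 350, 350, 250, 200.
  950 → disc 1 (new)  [load 950/1300]
  900 → disc 2 (new)  [load 900/1300]
  750 → disc 3 (new)  [load 750/1300]
  750 → disc 4 (new)  [load 750/1300]
  750 → disc 5 (new)  [load 750/1300]
  700 → disc 6 (new)  [load 700/1300]
  350 → disc 1  [load 1300/1300]
  350 → disc 2  [load 1250/1300]
  350 → disc 3  [load 1100/1300]
  250 → disc 4  [load 1000/1300]
  200 → disc 3  [load 1300/1300]
6 discs opened.

6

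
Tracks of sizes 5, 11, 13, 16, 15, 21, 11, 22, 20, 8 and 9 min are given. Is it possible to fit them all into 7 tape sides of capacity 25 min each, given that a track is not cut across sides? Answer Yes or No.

A valid assignment using 7 tape sides:
  side 1: 22 = 22
  side 2: 21 = 21
  side 3: 20 + 5 = 25
  side 4: 16 + 9 = 25
  side 5: 15 + 8 = 23
  side 6: 13 + 11 = 24
  side 7: 11 = 11
Every load is within 25 min, so 7 tape sides suffice.

Yes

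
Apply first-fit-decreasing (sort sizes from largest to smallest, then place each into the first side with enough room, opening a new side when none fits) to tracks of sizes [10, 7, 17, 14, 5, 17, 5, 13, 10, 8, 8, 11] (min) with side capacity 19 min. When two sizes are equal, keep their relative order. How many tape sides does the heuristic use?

7

Sorted descending: 17, 17, 14, 13, 11, 10, 10, 8, 8, 7, 5, 5.
  17 → side 1 (new)  [load 17/19]
  17 → side 2 (new)  [load 17/19]
  14 → side 3 (new)  [load 14/19]
  13 → side 4 (new)  [load 13/19]
  11 → side 5 (new)  [load 11/19]
  10 → side 6 (new)  [load 10/19]
  10 → side 7 (new)  [load 10/19]
  8 → side 5  [load 19/19]
  8 → side 6  [load 18/19]
  7 → side 7  [load 17/19]
  5 → side 3  [load 19/19]
  5 → side 4  [load 18/19]
7 tape sides opened.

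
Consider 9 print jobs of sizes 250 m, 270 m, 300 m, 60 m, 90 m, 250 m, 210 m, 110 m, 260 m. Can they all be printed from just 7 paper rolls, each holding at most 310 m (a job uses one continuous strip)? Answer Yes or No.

Yes

A valid assignment using 7 paper rolls:
  roll 1: 300 = 300
  roll 2: 270 = 270
  roll 3: 260 = 260
  roll 4: 250 + 60 = 310
  roll 5: 250 = 250
  roll 6: 210 + 90 = 300
  roll 7: 110 = 110
Every load is within 310 m, so 7 paper rolls suffice.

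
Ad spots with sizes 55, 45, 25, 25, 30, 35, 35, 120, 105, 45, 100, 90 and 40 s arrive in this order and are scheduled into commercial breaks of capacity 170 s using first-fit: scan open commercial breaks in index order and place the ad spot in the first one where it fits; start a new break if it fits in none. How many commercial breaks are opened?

  55 → break 1 (new)  [load 55/170]
  45 → break 1  [load 100/170]
  25 → break 1  [load 125/170]
  25 → break 1  [load 150/170]
  30 → break 2 (new)  [load 30/170]
  35 → break 2  [load 65/170]
  35 → break 2  [load 100/170]
  120 → break 3 (new)  [load 120/170]
  105 → break 4 (new)  [load 105/170]
  45 → break 2  [load 145/170]
  100 → break 5 (new)  [load 100/170]
  90 → break 6 (new)  [load 90/170]
  40 → break 3  [load 160/170]
6 commercial breaks opened.

6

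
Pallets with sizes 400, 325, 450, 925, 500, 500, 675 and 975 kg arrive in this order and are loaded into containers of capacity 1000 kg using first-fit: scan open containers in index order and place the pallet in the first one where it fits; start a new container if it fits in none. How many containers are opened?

6

  400 → container 1 (new)  [load 400/1000]
  325 → container 1  [load 725/1000]
  450 → container 2 (new)  [load 450/1000]
  925 → container 3 (new)  [load 925/1000]
  500 → container 2  [load 950/1000]
  500 → container 4 (new)  [load 500/1000]
  675 → container 5 (new)  [load 675/1000]
  975 → container 6 (new)  [load 975/1000]
6 containers opened.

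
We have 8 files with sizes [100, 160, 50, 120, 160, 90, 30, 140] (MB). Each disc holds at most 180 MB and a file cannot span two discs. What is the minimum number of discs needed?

Total = 160 + 160 + 140 + 120 + 100 + 90 + 50 + 30 = 850 MB.
Lower bound: ⌈850/180⌉ = 5 discs.
A packing using 6 discs:
  disc 1: 160 = 160
  disc 2: 160 = 160
  disc 3: 140 + 30 = 170
  disc 4: 120 + 50 = 170
  disc 5: 100 = 100
  disc 6: 90 = 90
No arrangement into 5 discs stays within capacity, so 6 is optimal.

6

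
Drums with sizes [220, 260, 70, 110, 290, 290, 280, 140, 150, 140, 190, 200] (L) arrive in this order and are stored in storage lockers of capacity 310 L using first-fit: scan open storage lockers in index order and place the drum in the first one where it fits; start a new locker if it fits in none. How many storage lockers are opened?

  220 → locker 1 (new)  [load 220/310]
  260 → locker 2 (new)  [load 260/310]
  70 → locker 1  [load 290/310]
  110 → locker 3 (new)  [load 110/310]
  290 → locker 4 (new)  [load 290/310]
  290 → locker 5 (new)  [load 290/310]
  280 → locker 6 (new)  [load 280/310]
  140 → locker 3  [load 250/310]
  150 → locker 7 (new)  [load 150/310]
  140 → locker 7  [load 290/310]
  190 → locker 8 (new)  [load 190/310]
  200 → locker 9 (new)  [load 200/310]
9 storage lockers opened.

9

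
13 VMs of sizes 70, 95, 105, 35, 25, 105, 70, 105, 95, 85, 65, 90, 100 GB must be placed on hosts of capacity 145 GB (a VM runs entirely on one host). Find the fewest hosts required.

Total = 105 + 105 + 105 + 100 + 95 + 95 + 90 + 85 + 70 + 70 + 65 + 35 + 25 = 1045 GB.
Lower bound: ⌈1045/145⌉ = 8 hosts.
A packing using 10 hosts:
  host 1: 105 + 35 = 140
  host 2: 105 + 25 = 130
  host 3: 105 = 105
  host 4: 100 = 100
  host 5: 95 = 95
  host 6: 95 = 95
  host 7: 90 = 90
  host 8: 85 = 85
  host 9: 70 + 70 = 140
  host 10: 65 = 65
No arrangement into 9 hosts stays within capacity, so 10 is optimal.

10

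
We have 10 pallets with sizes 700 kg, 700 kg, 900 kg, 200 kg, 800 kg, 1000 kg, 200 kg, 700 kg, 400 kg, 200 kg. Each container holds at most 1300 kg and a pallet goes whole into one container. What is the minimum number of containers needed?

6

Total = 1000 + 900 + 800 + 700 + 700 + 700 + 400 + 200 + 200 + 200 = 5800 kg.
Lower bound: ⌈5800/1300⌉ = 5 containers.
Also, 6 pallets each exceed 650 kg, and no two of those can share a container, so at least 6 containers are needed.
A packing using 6 containers:
  container 1: 1000 + 200 = 1200
  container 2: 900 + 400 = 1300
  container 3: 800 + 200 + 200 = 1200
  container 4: 700 = 700
  container 5: 700 = 700
  container 6: 700 = 700
This matches the lower bound, so 6 is optimal.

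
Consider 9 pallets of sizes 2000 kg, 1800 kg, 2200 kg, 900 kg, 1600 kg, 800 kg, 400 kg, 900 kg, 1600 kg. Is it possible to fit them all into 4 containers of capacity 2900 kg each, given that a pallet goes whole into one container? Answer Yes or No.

No

Total = 12200 kg; ⌈12200/2900⌉ = 5.
At least 5 containers are required, but only 4 are allowed.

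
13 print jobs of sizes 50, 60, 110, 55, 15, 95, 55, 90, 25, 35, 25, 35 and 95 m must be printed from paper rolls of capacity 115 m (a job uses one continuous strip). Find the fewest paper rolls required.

7

Total = 110 + 95 + 95 + 90 + 60 + 55 + 55 + 50 + 35 + 35 + 25 + 25 + 15 = 745 m.
Lower bound: ⌈745/115⌉ = 7 paper rolls.
A packing using 7 paper rolls:
  roll 1: 110 = 110
  roll 2: 95 + 15 = 110
  roll 3: 95 = 95
  roll 4: 90 + 25 = 115
  roll 5: 60 + 55 = 115
  roll 6: 55 + 50 = 105
  roll 7: 35 + 35 + 25 = 95
This matches the lower bound, so 7 is optimal.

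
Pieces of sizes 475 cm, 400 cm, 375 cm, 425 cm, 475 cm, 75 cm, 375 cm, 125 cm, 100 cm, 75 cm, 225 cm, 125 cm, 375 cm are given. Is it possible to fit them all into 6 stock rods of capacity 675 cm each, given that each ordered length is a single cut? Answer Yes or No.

No

Total = 3625 cm; ⌈3625/675⌉ = 6.
7 pieces each exceed half the capacity and cannot share a stock rod, forcing at least 7 stock rods.
At least 7 stock rods are required, but only 6 are allowed.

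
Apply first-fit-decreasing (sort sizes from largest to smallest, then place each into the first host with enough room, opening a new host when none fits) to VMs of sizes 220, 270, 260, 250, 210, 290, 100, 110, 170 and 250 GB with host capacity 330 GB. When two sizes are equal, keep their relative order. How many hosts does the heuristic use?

8

Sorted descending: 290, 270, 260, 250, 250, 220, 210, 170, 110, 100.
  290 → host 1 (new)  [load 290/330]
  270 → host 2 (new)  [load 270/330]
  260 → host 3 (new)  [load 260/330]
  250 → host 4 (new)  [load 250/330]
  250 → host 5 (new)  [load 250/330]
  220 → host 6 (new)  [load 220/330]
  210 → host 7 (new)  [load 210/330]
  170 → host 8 (new)  [load 170/330]
  110 → host 6  [load 330/330]
  100 → host 7  [load 310/330]
8 hosts opened.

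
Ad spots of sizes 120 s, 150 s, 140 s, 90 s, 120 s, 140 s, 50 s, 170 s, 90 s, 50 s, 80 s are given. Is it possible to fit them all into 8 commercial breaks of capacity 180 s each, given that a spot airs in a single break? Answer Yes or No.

Yes

A valid assignment using 8 commercial breaks:
  break 1: 170 = 170
  break 2: 150 = 150
  break 3: 140 = 140
  break 4: 140 = 140
  break 5: 120 + 50 = 170
  break 6: 120 + 50 = 170
  break 7: 90 + 90 = 180
  break 8: 80 = 80
Every load is within 180 s, so 8 commercial breaks suffice.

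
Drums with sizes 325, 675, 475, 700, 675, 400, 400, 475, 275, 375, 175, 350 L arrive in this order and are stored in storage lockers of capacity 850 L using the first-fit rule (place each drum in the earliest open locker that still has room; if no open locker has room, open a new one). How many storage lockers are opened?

  325 → locker 1 (new)  [load 325/850]
  675 → locker 2 (new)  [load 675/850]
  475 → locker 1  [load 800/850]
  700 → locker 3 (new)  [load 700/850]
  675 → locker 4 (new)  [load 675/850]
  400 → locker 5 (new)  [load 400/850]
  400 → locker 5  [load 800/850]
  475 → locker 6 (new)  [load 475/850]
  275 → locker 6  [load 750/850]
  375 → locker 7 (new)  [load 375/850]
  175 → locker 2  [load 850/850]
  350 → locker 7  [load 725/850]
7 storage lockers opened.

7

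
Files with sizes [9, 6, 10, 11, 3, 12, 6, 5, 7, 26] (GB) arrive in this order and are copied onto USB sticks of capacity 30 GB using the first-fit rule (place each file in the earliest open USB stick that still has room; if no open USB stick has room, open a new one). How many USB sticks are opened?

4

  9 → USB stick 1 (new)  [load 9/30]
  6 → USB stick 1  [load 15/30]
  10 → USB stick 1  [load 25/30]
  11 → USB stick 2 (new)  [load 11/30]
  3 → USB stick 1  [load 28/30]
  12 → USB stick 2  [load 23/30]
  6 → USB stick 2  [load 29/30]
  5 → USB stick 3 (new)  [load 5/30]
  7 → USB stick 3  [load 12/30]
  26 → USB stick 4 (new)  [load 26/30]
4 USB sticks opened.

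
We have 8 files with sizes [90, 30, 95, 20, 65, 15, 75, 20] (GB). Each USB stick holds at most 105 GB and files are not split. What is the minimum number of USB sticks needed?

Total = 95 + 90 + 75 + 65 + 30 + 20 + 20 + 15 = 410 GB.
Lower bound: ⌈410/105⌉ = 4 USB sticks.
A packing using 4 USB sticks:
  USB stick 1: 95 = 95
  USB stick 2: 90 + 15 = 105
  USB stick 3: 75 + 30 = 105
  USB stick 4: 65 + 20 + 20 = 105
This matches the lower bound, so 4 is optimal.

4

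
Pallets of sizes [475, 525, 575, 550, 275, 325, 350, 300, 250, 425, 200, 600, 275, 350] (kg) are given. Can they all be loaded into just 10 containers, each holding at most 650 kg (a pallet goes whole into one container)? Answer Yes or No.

A valid assignment using 10 containers:
  container 1: 600 = 600
  container 2: 575 = 575
  container 3: 550 = 550
  container 4: 525 = 525
  container 5: 475 = 475
  container 6: 425 + 200 = 625
  container 7: 350 + 300 = 650
  container 8: 350 + 275 = 625
  container 9: 325 + 275 = 600
  container 10: 250 = 250
Every load is within 650 kg, so 10 containers suffice.

Yes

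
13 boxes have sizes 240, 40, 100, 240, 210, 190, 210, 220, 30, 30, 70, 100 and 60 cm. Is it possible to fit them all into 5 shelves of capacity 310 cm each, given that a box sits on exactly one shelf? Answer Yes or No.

Total = 1740 cm; ⌈1740/310⌉ = 6.
At least 6 shelves are required, but only 5 are allowed.

No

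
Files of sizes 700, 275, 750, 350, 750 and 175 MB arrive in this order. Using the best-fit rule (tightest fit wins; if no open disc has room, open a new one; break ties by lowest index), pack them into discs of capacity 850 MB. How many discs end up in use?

4

  700 → disc 1 (new)  [load 700/850]
  275 → disc 2 (new)  [load 275/850]
  750 → disc 3 (new)  [load 750/850]
  350 → disc 2  [load 625/850]
  750 → disc 4 (new)  [load 750/850]
  175 → disc 2  [load 800/850]
4 discs opened.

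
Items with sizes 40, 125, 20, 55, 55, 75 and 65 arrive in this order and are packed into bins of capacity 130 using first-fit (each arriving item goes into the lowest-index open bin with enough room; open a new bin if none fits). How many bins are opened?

  40 → bin 1 (new)  [load 40/130]
  125 → bin 2 (new)  [load 125/130]
  20 → bin 1  [load 60/130]
  55 → bin 1  [load 115/130]
  55 → bin 3 (new)  [load 55/130]
  75 → bin 3  [load 130/130]
  65 → bin 4 (new)  [load 65/130]
4 bins opened.

4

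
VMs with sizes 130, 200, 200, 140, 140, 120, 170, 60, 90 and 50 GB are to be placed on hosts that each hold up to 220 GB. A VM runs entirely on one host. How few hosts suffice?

7

Total = 200 + 200 + 170 + 140 + 140 + 130 + 120 + 90 + 60 + 50 = 1300 GB.
Lower bound: ⌈1300/220⌉ = 6 hosts.
Also, 7 VMs each exceed 110 GB, and no two of those can share a host, so at least 7 hosts are needed.
A packing using 7 hosts:
  host 1: 200 = 200
  host 2: 200 = 200
  host 3: 170 + 50 = 220
  host 4: 140 + 60 = 200
  host 5: 140 = 140
  host 6: 130 + 90 = 220
  host 7: 120 = 120
This matches the lower bound, so 7 is optimal.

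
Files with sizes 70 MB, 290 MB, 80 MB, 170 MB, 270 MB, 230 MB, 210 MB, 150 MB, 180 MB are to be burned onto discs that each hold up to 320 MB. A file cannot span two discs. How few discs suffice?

Total = 290 + 270 + 230 + 210 + 180 + 170 + 150 + 80 + 70 = 1650 MB.
Lower bound: ⌈1650/320⌉ = 6 discs.
A packing using 6 discs:
  disc 1: 290 = 290
  disc 2: 270 = 270
  disc 3: 230 + 80 = 310
  disc 4: 210 + 70 = 280
  disc 5: 180 = 180
  disc 6: 170 + 150 = 320
This matches the lower bound, so 6 is optimal.

6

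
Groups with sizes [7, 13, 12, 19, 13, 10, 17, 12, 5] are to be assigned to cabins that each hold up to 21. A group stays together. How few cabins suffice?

7

Total = 19 + 17 + 13 + 13 + 12 + 12 + 10 + 7 + 5 = 108.
Lower bound: ⌈108/21⌉ = 6 cabins.
A packing using 7 cabins:
  cabin 1: 19 = 19
  cabin 2: 17 = 17
  cabin 3: 13 + 7 = 20
  cabin 4: 13 + 5 = 18
  cabin 5: 12 = 12
  cabin 6: 12 = 12
  cabin 7: 10 = 10
No arrangement into 6 cabins stays within capacity, so 7 is optimal.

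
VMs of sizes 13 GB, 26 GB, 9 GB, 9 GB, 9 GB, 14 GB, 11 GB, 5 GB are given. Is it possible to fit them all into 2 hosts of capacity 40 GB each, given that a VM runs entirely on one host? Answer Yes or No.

Total = 96 GB; ⌈96/40⌉ = 3.
At least 3 hosts are required, but only 2 are allowed.

No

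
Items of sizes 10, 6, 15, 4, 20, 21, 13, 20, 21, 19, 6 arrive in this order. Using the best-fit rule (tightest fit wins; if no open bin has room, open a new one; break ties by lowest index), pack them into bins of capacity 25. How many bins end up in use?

8

  10 → bin 1 (new)  [load 10/25]
  6 → bin 1  [load 16/25]
  15 → bin 2 (new)  [load 15/25]
  4 → bin 1  [load 20/25]
  20 → bin 3 (new)  [load 20/25]
  21 → bin 4 (new)  [load 21/25]
  13 → bin 5 (new)  [load 13/25]
  20 → bin 6 (new)  [load 20/25]
  21 → bin 7 (new)  [load 21/25]
  19 → bin 8 (new)  [load 19/25]
  6 → bin 8  [load 25/25]
8 bins opened.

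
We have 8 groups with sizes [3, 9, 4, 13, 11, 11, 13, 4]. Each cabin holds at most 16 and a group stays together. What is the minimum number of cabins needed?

Total = 13 + 13 + 11 + 11 + 9 + 4 + 4 + 3 = 68.
Lower bound: ⌈68/16⌉ = 5 cabins.
A packing using 5 cabins:
  cabin 1: 13 + 3 = 16
  cabin 2: 13 = 13
  cabin 3: 11 + 4 = 15
  cabin 4: 11 + 4 = 15
  cabin 5: 9 = 9
This matches the lower bound, so 5 is optimal.

5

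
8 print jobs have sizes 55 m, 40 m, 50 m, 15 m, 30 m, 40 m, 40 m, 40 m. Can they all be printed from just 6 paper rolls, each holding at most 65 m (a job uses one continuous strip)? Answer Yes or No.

Total = 310 m; ⌈310/65⌉ = 5.
6 print jobs each exceed half the capacity and cannot share a roll, forcing at least 6 paper rolls.
The bound of 6 does not rule out 6, but exhaustive search shows no assignment into 6 paper rolls of capacity 65 m exists — the minimum is 7.

No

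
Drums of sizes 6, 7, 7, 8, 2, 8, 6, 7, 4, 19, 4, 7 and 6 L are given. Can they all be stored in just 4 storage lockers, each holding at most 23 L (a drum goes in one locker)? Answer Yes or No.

Yes

A valid assignment using 4 storage lockers:
  locker 1: 19 + 4 = 23
  locker 2: 8 + 8 + 7 = 23
  locker 3: 7 + 7 + 7 + 2 = 23
  locker 4: 6 + 6 + 6 + 4 = 22
Every load is within 23 L, so 4 storage lockers suffice.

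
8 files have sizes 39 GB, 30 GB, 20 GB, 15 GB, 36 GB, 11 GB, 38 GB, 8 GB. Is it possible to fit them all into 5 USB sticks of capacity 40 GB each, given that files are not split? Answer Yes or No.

Total = 197 GB; ⌈197/40⌉ = 5.
The bound of 5 does not rule out 5, but exhaustive search shows no assignment into 5 USB sticks of capacity 40 GB exists — the minimum is 6.

No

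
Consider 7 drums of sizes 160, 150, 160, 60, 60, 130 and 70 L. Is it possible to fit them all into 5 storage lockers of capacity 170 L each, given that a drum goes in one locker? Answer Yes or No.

Total = 790 L; ⌈790/170⌉ = 5.
The bound of 5 does not rule out 5, but exhaustive search shows no assignment into 5 storage lockers of capacity 170 L exists — the minimum is 6.

No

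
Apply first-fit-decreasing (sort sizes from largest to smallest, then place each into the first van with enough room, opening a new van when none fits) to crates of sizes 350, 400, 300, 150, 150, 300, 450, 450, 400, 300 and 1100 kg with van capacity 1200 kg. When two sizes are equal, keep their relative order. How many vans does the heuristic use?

4

Sorted descending: 1100, 450, 450, 400, 400, 350, 300, 300, 300, 150, 150.
  1100 → van 1 (new)  [load 1100/1200]
  450 → van 2 (new)  [load 450/1200]
  450 → van 2  [load 900/1200]
  400 → van 3 (new)  [load 400/1200]
  400 → van 3  [load 800/1200]
  350 → van 3  [load 1150/1200]
  300 → van 2  [load 1200/1200]
  300 → van 4 (new)  [load 300/1200]
  300 → van 4  [load 600/1200]
  150 → van 4  [load 750/1200]
  150 → van 4  [load 900/1200]
4 vans opened.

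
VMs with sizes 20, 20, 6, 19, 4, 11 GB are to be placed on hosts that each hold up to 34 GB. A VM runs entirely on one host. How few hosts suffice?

Total = 20 + 20 + 19 + 11 + 6 + 4 = 80 GB.
Lower bound: ⌈80/34⌉ = 3 hosts.
A packing using 3 hosts:
  host 1: 20 + 11 = 31
  host 2: 20 + 6 + 4 = 30
  host 3: 19 = 19
This matches the lower bound, so 3 is optimal.

3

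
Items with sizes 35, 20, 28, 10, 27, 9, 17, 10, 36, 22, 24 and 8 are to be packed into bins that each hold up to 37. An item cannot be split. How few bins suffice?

Total = 36 + 35 + 28 + 27 + 24 + 22 + 20 + 17 + 10 + 10 + 9 + 8 = 246.
Lower bound: ⌈246/37⌉ = 7 bins.
A packing using 7 bins:
  bin 1: 36 = 36
  bin 2: 35 = 35
  bin 3: 28 + 9 = 37
  bin 4: 27 + 10 = 37
  bin 5: 24 + 10 = 34
  bin 6: 22 + 8 = 30
  bin 7: 20 + 17 = 37
This matches the lower bound, so 7 is optimal.

7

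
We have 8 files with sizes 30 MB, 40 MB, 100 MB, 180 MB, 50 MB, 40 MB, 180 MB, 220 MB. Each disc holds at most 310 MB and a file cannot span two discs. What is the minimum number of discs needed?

3

Total = 220 + 180 + 180 + 100 + 50 + 40 + 40 + 30 = 840 MB.
Lower bound: ⌈840/310⌉ = 3 discs.
A packing using 3 discs:
  disc 1: 220 + 50 + 40 = 310
  disc 2: 180 + 100 + 30 = 310
  disc 3: 180 + 40 = 220
This matches the lower bound, so 3 is optimal.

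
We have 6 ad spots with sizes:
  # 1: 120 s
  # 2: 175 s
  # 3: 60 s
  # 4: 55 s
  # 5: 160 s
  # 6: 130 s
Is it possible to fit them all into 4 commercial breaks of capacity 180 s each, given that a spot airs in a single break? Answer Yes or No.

Total = 700 s; ⌈700/180⌉ = 4.
The bound of 4 does not rule out 4, but exhaustive search shows no assignment into 4 commercial breaks of capacity 180 s exists — the minimum is 5.

No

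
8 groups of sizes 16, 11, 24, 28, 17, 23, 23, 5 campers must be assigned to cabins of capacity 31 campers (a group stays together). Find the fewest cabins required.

6

Total = 28 + 24 + 23 + 23 + 17 + 16 + 11 + 5 = 147 campers.
Lower bound: ⌈147/31⌉ = 5 cabins.
Also, 6 groups each exceed 31/2 campers, and no two of those can share a cabin, so at least 6 cabins are needed.
A packing using 6 cabins:
  cabin 1: 28 = 28
  cabin 2: 24 + 5 = 29
  cabin 3: 23 = 23
  cabin 4: 23 = 23
  cabin 5: 17 + 11 = 28
  cabin 6: 16 = 16
This matches the lower bound, so 6 is optimal.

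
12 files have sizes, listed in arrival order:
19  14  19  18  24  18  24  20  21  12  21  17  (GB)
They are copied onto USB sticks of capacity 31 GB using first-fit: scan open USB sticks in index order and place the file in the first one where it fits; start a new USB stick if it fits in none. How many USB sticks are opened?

  19 → USB stick 1 (new)  [load 19/31]
  14 → USB stick 2 (new)  [load 14/31]
  19 → USB stick 3 (new)  [load 19/31]
  18 → USB stick 4 (new)  [load 18/31]
  24 → USB stick 5 (new)  [load 24/31]
  18 → USB stick 6 (new)  [load 18/31]
  24 → USB stick 7 (new)  [load 24/31]
  20 → USB stick 8 (new)  [load 20/31]
  21 → USB stick 9 (new)  [load 21/31]
  12 → USB stick 1  [load 31/31]
  21 → USB stick 10 (new)  [load 21/31]
  17 → USB stick 2  [load 31/31]
10 USB sticks opened.

10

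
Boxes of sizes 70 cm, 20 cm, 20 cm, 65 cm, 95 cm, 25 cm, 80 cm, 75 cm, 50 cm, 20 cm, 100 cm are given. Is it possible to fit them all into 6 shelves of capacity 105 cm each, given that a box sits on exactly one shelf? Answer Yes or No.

Total = 620 cm; ⌈620/105⌉ = 6.
The bound of 6 does not rule out 6, but exhaustive search shows no assignment into 6 shelves of capacity 105 cm exists — the minimum is 7.

No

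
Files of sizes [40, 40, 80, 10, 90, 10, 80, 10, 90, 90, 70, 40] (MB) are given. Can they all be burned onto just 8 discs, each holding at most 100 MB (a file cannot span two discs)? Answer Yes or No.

A valid assignment using 8 discs:
  disc 1: 90 + 10 = 100
  disc 2: 90 + 10 = 100
  disc 3: 90 + 10 = 100
  disc 4: 80 = 80
  disc 5: 80 = 80
  disc 6: 70 = 70
  disc 7: 40 + 40 = 80
  disc 8: 40 = 40
Every load is within 100 MB, so 8 discs suffice.

Yes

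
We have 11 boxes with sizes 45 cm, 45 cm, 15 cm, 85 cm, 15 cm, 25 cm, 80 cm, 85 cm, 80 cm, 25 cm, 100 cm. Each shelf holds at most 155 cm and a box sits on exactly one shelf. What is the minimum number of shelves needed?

Total = 100 + 85 + 85 + 80 + 80 + 45 + 45 + 25 + 25 + 15 + 15 = 600 cm.
Lower bound: ⌈600/155⌉ = 4 shelves.
Also, 5 boxes each exceed 155/2 cm, and no two of those can share a shelf, so at least 5 shelves are needed.
A packing using 5 shelves:
  shelf 1: 100 + 45 = 145
  shelf 2: 85 + 45 + 25 = 155
  shelf 3: 85 + 25 + 15 + 15 = 140
  shelf 4: 80 = 80
  shelf 5: 80 = 80
This matches the lower bound, so 5 is optimal.

5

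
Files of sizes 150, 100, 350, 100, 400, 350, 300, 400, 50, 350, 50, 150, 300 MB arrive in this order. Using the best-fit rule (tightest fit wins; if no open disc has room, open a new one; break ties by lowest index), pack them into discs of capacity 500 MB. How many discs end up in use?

  150 → disc 1 (new)  [load 150/500]
  100 → disc 1  [load 250/500]
  350 → disc 2 (new)  [load 350/500]
  100 → disc 2  [load 450/500]
  400 → disc 3 (new)  [load 400/500]
  350 → disc 4 (new)  [load 350/500]
  300 → disc 5 (new)  [load 300/500]
  400 → disc 6 (new)  [load 400/500]
  50 → disc 2  [load 500/500]
  350 → disc 7 (new)  [load 350/500]
  50 → disc 3  [load 450/500]
  150 → disc 4  [load 500/500]
  300 → disc 8 (new)  [load 300/500]
8 discs opened.

8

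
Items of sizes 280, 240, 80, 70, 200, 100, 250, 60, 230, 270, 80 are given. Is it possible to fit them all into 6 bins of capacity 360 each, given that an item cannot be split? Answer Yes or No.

Yes

A valid assignment using 6 bins:
  bin 1: 280 + 80 = 360
  bin 2: 270 + 80 = 350
  bin 3: 250 + 100 = 350
  bin 4: 240 + 70 = 310
  bin 5: 230 + 60 = 290
  bin 6: 200 = 200
Every load is within 360, so 6 bins suffice.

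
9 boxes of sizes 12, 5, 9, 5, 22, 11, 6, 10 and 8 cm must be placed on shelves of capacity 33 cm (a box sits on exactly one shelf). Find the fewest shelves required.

Total = 22 + 12 + 11 + 10 + 9 + 8 + 6 + 5 + 5 = 88 cm.
Lower bound: ⌈88/33⌉ = 3 shelves.
A packing using 3 shelves:
  shelf 1: 22 + 11 = 33
  shelf 2: 12 + 10 + 9 = 31
  shelf 3: 8 + 6 + 5 + 5 = 24
This matches the lower bound, so 3 is optimal.

3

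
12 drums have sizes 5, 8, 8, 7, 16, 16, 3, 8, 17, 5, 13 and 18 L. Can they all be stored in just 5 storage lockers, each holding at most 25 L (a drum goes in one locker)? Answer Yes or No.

No

Total = 124 L; ⌈124/25⌉ = 5.
The bound of 5 does not rule out 5, but exhaustive search shows no assignment into 5 storage lockers of capacity 25 L exists — the minimum is 6.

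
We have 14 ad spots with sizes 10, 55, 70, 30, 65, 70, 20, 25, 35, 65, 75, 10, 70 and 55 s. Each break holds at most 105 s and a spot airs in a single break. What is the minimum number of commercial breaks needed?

8

Total = 75 + 70 + 70 + 70 + 65 + 65 + 55 + 55 + 35 + 30 + 25 + 20 + 10 + 10 = 655 s.
Lower bound: ⌈655/105⌉ = 7 commercial breaks.
Also, 8 ad spots each exceed 105/2 s, and no two of those can share a break, so at least 8 commercial breaks are needed.
A packing using 8 commercial breaks:
  break 1: 75 + 30 = 105
  break 2: 70 + 35 = 105
  break 3: 70 + 25 + 10 = 105
  break 4: 70 + 20 + 10 = 100
  break 5: 65 = 65
  break 6: 65 = 65
  break 7: 55 = 55
  break 8: 55 = 55
This matches the lower bound, so 8 is optimal.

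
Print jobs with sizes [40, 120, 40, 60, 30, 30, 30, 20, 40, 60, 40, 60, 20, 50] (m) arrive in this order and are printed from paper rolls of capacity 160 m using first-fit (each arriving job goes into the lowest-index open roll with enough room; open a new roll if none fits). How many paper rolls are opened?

5

  40 → roll 1 (new)  [load 40/160]
  120 → roll 1  [load 160/160]
  40 → roll 2 (new)  [load 40/160]
  60 → roll 2  [load 100/160]
  30 → roll 2  [load 130/160]
  30 → roll 2  [load 160/160]
  30 → roll 3 (new)  [load 30/160]
  20 → roll 3  [load 50/160]
  40 → roll 3  [load 90/160]
  60 → roll 3  [load 150/160]
  40 → roll 4 (new)  [load 40/160]
  60 → roll 4  [load 100/160]
  20 → roll 4  [load 120/160]
  50 → roll 5 (new)  [load 50/160]
5 paper rolls opened.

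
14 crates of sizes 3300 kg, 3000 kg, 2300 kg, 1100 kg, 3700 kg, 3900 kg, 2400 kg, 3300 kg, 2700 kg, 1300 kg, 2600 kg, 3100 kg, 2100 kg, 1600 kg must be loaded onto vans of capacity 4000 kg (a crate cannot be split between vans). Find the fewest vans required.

Total = 3900 + 3700 + 3300 + 3300 + 3100 + 3000 + 2700 + 2600 + 2400 + 2300 + 2100 + 1600 + 1300 + 1100 = 36400 kg.
Lower bound: ⌈36400/4000⌉ = 10 vans.
Also, 11 crates each exceed 2000 kg, and no two of those can share a van, so at least 11 vans are needed.
A packing using 11 vans:
  van 1: 3900 = 3900
  van 2: 3700 = 3700
  van 3: 3300 = 3300
  van 4: 3300 = 3300
  van 5: 3100 = 3100
  van 6: 3000 = 3000
  van 7: 2700 + 1300 = 4000
  van 8: 2600 + 1100 = 3700
  van 9: 2400 + 1600 = 4000
  van 10: 2300 = 2300
  van 11: 2100 = 2100
This matches the lower bound, so 11 is optimal.

11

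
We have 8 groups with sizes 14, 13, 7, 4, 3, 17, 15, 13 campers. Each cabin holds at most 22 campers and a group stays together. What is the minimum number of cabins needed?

5

Total = 17 + 15 + 14 + 13 + 13 + 7 + 4 + 3 = 86 campers.
Lower bound: ⌈86/22⌉ = 4 cabins.
Also, 5 groups each exceed 11 campers, and no two of those can share a cabin, so at least 5 cabins are needed.
A packing using 5 cabins:
  cabin 1: 17 + 4 = 21
  cabin 2: 15 + 7 = 22
  cabin 3: 14 + 3 = 17
  cabin 4: 13 = 13
  cabin 5: 13 = 13
This matches the lower bound, so 5 is optimal.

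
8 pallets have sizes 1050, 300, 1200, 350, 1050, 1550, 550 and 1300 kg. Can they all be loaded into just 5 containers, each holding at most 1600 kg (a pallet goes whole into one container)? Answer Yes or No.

A valid assignment using 5 containers:
  container 1: 1550 = 1550
  container 2: 1300 + 300 = 1600
  container 3: 1200 + 350 = 1550
  container 4: 1050 + 550 = 1600
  container 5: 1050 = 1050
Every load is within 1600 kg, so 5 containers suffice.

Yes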